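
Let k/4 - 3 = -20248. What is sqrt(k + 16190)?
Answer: I*sqrt(64790) ≈ 254.54*I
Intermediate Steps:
k = -80980 (k = 12 + 4*(-20248) = 12 - 80992 = -80980)
sqrt(k + 16190) = sqrt(-80980 + 16190) = sqrt(-64790) = I*sqrt(64790)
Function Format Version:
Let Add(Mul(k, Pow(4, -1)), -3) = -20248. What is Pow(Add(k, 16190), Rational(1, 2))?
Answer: Mul(I, Pow(64790, Rational(1, 2))) ≈ Mul(254.54, I)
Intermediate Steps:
k = -80980 (k = Add(12, Mul(4, -20248)) = Add(12, -80992) = -80980)
Pow(Add(k, 16190), Rational(1, 2)) = Pow(Add(-80980, 16190), Rational(1, 2)) = Pow(-64790, Rational(1, 2)) = Mul(I, Pow(64790, Rational(1, 2)))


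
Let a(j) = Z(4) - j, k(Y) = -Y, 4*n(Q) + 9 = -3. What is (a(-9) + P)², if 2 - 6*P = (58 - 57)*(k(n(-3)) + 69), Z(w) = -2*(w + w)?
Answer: 3136/9 ≈ 348.44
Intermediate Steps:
Z(w) = -4*w
n(Q) = -3 (n(Q) = -9/4 + (¼)*(-3) = -9/4 - ¾ = -3)
P = -35/3 (P = ⅓ - (58 - 57)*(-1*(-3) + 69)/6 = ⅓ - (3 + 69)/6 = ⅓ - 72/6 = ⅓ - ⅙*72 = ⅓ - 12 = -35/3 ≈ -11.667)
a(j) = -16 - j (a(j) = -4*4 - j = -16 - j)
(a(-9) + P)² = ((-16 - 1*(-9)) - 35/3)² = ((-16 + 9) - 35/3)² = (-7 - 35/3)² = (-56/3)² = 3136/9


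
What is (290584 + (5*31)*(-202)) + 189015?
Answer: 448289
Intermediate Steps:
(290584 + (5*31)*(-202)) + 189015 = (290584 + 155*(-202)) + 189015 = (290584 - 31310) + 189015 = 259274 + 189015 = 448289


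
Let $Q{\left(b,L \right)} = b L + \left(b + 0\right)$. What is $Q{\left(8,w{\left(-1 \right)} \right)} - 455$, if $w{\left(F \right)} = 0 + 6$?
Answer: $-399$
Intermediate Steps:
$w{\left(F \right)} = 6$
$Q{\left(b,L \right)} = b + L b$ ($Q{\left(b,L \right)} = L b + b = b + L b$)
$Q{\left(8,w{\left(-1 \right)} \right)} - 455 = 8 \left(1 + 6\right) - 455 = 8 \cdot 7 - 455 = 56 - 455 = -399$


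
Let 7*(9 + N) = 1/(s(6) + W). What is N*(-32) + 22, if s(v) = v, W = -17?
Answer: 23902/77 ≈ 310.42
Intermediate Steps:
N = -694/77 (N = -9 + 1/(7*(6 - 17)) = -9 + (⅐)/(-11) = -9 + (⅐)*(-1/11) = -9 - 1/77 = -694/77 ≈ -9.0130)
N*(-32) + 22 = -694/77*(-32) + 22 = 22208/77 + 22 = 23902/77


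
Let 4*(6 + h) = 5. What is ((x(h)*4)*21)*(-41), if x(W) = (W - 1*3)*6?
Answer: 160146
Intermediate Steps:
h = -19/4 (h = -6 + (1/4)*5 = -6 + 5/4 = -19/4 ≈ -4.7500)
x(W) = -18 + 6*W (x(W) = (W - 3)*6 = (-3 + W)*6 = -18 + 6*W)
((x(h)*4)*21)*(-41) = (((-18 + 6*(-19/4))*4)*21)*(-41) = (((-18 - 57/2)*4)*21)*(-41) = (-93/2*4*21)*(-41) = -186*21*(-41) = -3906*(-41) = 160146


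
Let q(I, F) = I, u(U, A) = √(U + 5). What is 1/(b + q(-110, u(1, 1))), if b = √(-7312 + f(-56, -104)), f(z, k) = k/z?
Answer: -770/135871 - I*√358197/135871 ≈ -0.0056671 - 0.0044049*I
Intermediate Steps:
u(U, A) = √(5 + U)
b = I*√358197/7 (b = √(-7312 - 104/(-56)) = √(-7312 - 104*(-1/56)) = √(-7312 + 13/7) = √(-51171/7) = I*√358197/7 ≈ 85.499*I)
1/(b + q(-110, u(1, 1))) = 1/(I*√358197/7 - 110) = 1/(-110 + I*√358197/7)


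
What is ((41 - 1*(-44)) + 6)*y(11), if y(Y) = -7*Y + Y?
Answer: -6006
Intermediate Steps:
y(Y) = -6*Y
((41 - 1*(-44)) + 6)*y(11) = ((41 - 1*(-44)) + 6)*(-6*11) = ((41 + 44) + 6)*(-66) = (85 + 6)*(-66) = 91*(-66) = -6006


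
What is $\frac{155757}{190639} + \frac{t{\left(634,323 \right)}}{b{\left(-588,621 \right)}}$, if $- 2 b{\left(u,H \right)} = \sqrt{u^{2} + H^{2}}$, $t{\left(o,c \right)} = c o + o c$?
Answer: $\frac{155757}{190639} - \frac{819128 \sqrt{81265}}{243795} \approx -956.99$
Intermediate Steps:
$t{\left(o,c \right)} = 2 c o$ ($t{\left(o,c \right)} = c o + c o = 2 c o$)
$b{\left(u,H \right)} = - \frac{\sqrt{H^{2} + u^{2}}}{2}$ ($b{\left(u,H \right)} = - \frac{\sqrt{u^{2} + H^{2}}}{2} = - \frac{\sqrt{H^{2} + u^{2}}}{2}$)
$\frac{155757}{190639} + \frac{t{\left(634,323 \right)}}{b{\left(-588,621 \right)}} = \frac{155757}{190639} + \frac{2 \cdot 323 \cdot 634}{\left(- \frac{1}{2}\right) \sqrt{621^{2} + \left(-588\right)^{2}}} = 155757 \cdot \frac{1}{190639} + \frac{409564}{\left(- \frac{1}{2}\right) \sqrt{385641 + 345744}} = \frac{155757}{190639} + \frac{409564}{\left(- \frac{1}{2}\right) \sqrt{731385}} = \frac{155757}{190639} + \frac{409564}{\left(- \frac{1}{2}\right) 3 \sqrt{81265}} = \frac{155757}{190639} + \frac{409564}{\left(- \frac{3}{2}\right) \sqrt{81265}} = \frac{155757}{190639} + 409564 \left(- \frac{2 \sqrt{81265}}{243795}\right) = \frac{155757}{190639} - \frac{819128 \sqrt{81265}}{243795}$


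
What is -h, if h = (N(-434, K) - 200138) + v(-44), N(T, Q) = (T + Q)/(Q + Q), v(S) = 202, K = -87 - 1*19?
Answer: 10596473/53 ≈ 1.9993e+5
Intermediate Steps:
K = -106 (K = -87 - 19 = -106)
N(T, Q) = (Q + T)/(2*Q) (N(T, Q) = (Q + T)/((2*Q)) = (Q + T)*(1/(2*Q)) = (Q + T)/(2*Q))
h = -10596473/53 (h = ((½)*(-106 - 434)/(-106) - 200138) + 202 = ((½)*(-1/106)*(-540) - 200138) + 202 = (135/53 - 200138) + 202 = -10607179/53 + 202 = -10596473/53 ≈ -1.9993e+5)
-h = -1*(-10596473/53) = 10596473/53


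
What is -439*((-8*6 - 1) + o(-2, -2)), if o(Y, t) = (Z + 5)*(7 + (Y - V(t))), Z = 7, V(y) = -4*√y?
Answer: -4829 - 21072*I*√2 ≈ -4829.0 - 29800.0*I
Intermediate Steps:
o(Y, t) = 84 + 12*Y + 48*√t (o(Y, t) = (7 + 5)*(7 + (Y - (-4)*√t)) = 12*(7 + (Y + 4*√t)) = 12*(7 + Y + 4*√t) = 84 + 12*Y + 48*√t)
-439*((-8*6 - 1) + o(-2, -2)) = -439*((-8*6 - 1) + (84 + 12*(-2) + 48*√(-2))) = -439*((-48 - 1) + (84 - 24 + 48*(I*√2))) = -439*(-49 + (84 - 24 + 48*I*√2)) = -439*(-49 + (60 + 48*I*√2)) = -439*(11 + 48*I*√2) = -4829 - 21072*I*√2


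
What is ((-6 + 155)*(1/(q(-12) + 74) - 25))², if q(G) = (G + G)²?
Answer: 5861730052201/422500 ≈ 1.3874e+7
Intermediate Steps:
q(G) = 4*G² (q(G) = (2*G)² = 4*G²)
((-6 + 155)*(1/(q(-12) + 74) - 25))² = ((-6 + 155)*(1/(4*(-12)² + 74) - 25))² = (149*(1/(4*144 + 74) - 25))² = (149*(1/(576 + 74) - 25))² = (149*(1/650 - 25))² = (149*(-16249/650))² = (-2421101/650)² = 5861730052201/422500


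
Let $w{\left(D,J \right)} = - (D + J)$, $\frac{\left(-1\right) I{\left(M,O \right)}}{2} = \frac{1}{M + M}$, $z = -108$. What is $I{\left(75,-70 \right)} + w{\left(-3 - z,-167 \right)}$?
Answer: $\frac{4649}{75} \approx 61.987$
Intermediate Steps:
$I{\left(M,O \right)} = - \frac{1}{M}$ ($I{\left(M,O \right)} = - \frac{2}{M + M} = - \frac{2}{2 M} = - 2 \frac{1}{2 M} = - \frac{1}{M}$)
$w{\left(D,J \right)} = - D - J$
$I{\left(75,-70 \right)} + w{\left(-3 - z,-167 \right)} = - \frac{1}{75} - \left(-170 + 108\right) = \left(-1\right) \frac{1}{75} + \left(- (-3 + 108) + 167\right) = - \frac{1}{75} + \left(\left(-1\right) 105 + 167\right) = - \frac{1}{75} + \left(-105 + 167\right) = - \frac{1}{75} + 62 = \frac{4649}{75}$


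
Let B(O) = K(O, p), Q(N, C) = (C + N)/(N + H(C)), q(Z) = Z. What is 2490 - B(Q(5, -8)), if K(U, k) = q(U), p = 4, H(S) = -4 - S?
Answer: 7471/3 ≈ 2490.3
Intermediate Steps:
Q(N, C) = (C + N)/(-4 + N - C) (Q(N, C) = (C + N)/(N + (-4 - C)) = (C + N)/(-4 + N - C))
K(U, k) = U
B(O) = O
2490 - B(Q(5, -8)) = 2490 - (-1*(-8) - 1*5)/(4 - 8 - 1*5) = 2490 - (8 - 5)/(4 - 8 - 5) = 2490 - 3/(-9) = 2490 - (-1)*3/9 = 2490 - 1*(-1/3) = 2490 + 1/3 = 7471/3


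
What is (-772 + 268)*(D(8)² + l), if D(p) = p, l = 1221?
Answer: -647640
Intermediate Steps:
(-772 + 268)*(D(8)² + l) = (-772 + 268)*(8² + 1221) = -504*(64 + 1221) = -504*1285 = -647640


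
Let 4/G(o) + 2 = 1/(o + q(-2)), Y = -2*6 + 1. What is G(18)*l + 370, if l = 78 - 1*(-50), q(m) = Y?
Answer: 1226/13 ≈ 94.308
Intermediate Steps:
Y = -11 (Y = -12 + 1 = -11)
q(m) = -11
l = 128 (l = 78 + 50 = 128)
G(o) = 4/(-2 + 1/(-11 + o)) (G(o) = 4/(-2 + 1/(o - 11)) = 4/(-2 + 1/(-11 + o)))
G(18)*l + 370 = (4*(11 - 1*18)/(-23 + 2*18))*128 + 370 = (4*(11 - 18)/(-23 + 36))*128 + 370 = (4*(-7)/13)*128 + 370 = (4*(1/13)*(-7))*128 + 370 = -28/13*128 + 370 = -3584/13 + 370 = 1226/13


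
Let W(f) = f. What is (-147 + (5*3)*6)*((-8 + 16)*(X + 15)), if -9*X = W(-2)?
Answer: -20824/3 ≈ -6941.3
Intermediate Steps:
X = 2/9 (X = -⅑*(-2) = 2/9 ≈ 0.22222)
(-147 + (5*3)*6)*((-8 + 16)*(X + 15)) = (-147 + (5*3)*6)*((-8 + 16)*(2/9 + 15)) = (-147 + 15*6)*(8*(137/9)) = (-147 + 90)*(1096/9) = -57*1096/9 = -20824/3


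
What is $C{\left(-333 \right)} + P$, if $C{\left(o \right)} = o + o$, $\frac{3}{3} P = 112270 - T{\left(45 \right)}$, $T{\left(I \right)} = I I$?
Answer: $109579$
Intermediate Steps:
$T{\left(I \right)} = I^{2}$
$P = 110245$ ($P = 112270 - 45^{2} = 112270 - 2025 = 110245$)
$C{\left(o \right)} = 2 o$
$C{\left(-333 \right)} + P = 2 \left(-333\right) + 110245 = -666 + 110245 = 109579$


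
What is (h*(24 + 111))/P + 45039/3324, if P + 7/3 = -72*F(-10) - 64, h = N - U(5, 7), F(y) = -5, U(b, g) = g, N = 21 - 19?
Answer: 10982753/976148 ≈ 11.251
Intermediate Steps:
N = 2
h = -5 (h = 2 - 1*7 = 2 - 7 = -5)
P = 881/3 (P = -7/3 + (-72*(-5) - 64) = -7/3 + (360 - 64) = -7/3 + 296 = 881/3 ≈ 293.67)
(h*(24 + 111))/P + 45039/3324 = (-5*(24 + 111))/(881/3) + 45039/3324 = -5*135*(3/881) + 45039*(1/3324) = -675*3/881 + 15013/1108 = -2025/881 + 15013/1108 = 10982753/976148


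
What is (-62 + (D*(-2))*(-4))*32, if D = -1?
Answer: -2240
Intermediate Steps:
(-62 + (D*(-2))*(-4))*32 = (-62 - 1*(-2)*(-4))*32 = (-62 + 2*(-4))*32 = (-62 - 8)*32 = -70*32 = -2240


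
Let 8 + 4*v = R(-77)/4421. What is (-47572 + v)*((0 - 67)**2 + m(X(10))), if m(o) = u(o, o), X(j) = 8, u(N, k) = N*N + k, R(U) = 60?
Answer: -959290678479/4421 ≈ -2.1699e+8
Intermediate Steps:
u(N, k) = k + N**2 (u(N, k) = N**2 + k = k + N**2)
m(o) = o + o**2
v = -8827/4421 (v = -2 + (60/4421)/4 = -2 + (60*(1/4421))/4 = -2 + (1/4)*(60/4421) = -2 + 15/4421 = -8827/4421 ≈ -1.9966)
(-47572 + v)*((0 - 67)**2 + m(X(10))) = (-47572 - 8827/4421)*((0 - 67)**2 + 8*(1 + 8)) = -210324639*((-67)**2 + 8*9)/4421 = -210324639*(4489 + 72)/4421 = -210324639/4421*4561 = -959290678479/4421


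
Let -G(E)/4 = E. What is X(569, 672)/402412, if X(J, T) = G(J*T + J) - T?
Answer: -383105/100603 ≈ -3.8081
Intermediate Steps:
G(E) = -4*E
X(J, T) = -T - 4*J - 4*J*T (X(J, T) = -4*(J*T + J) - T = -4*(J + J*T) - T = (-4*J - 4*J*T) - T = -T - 4*J - 4*J*T)
X(569, 672)/402412 = (-1*672 - 4*569*(1 + 672))/402412 = (-672 - 4*569*673)*(1/402412) = (-672 - 1531748)*(1/402412) = -1532420*1/402412 = -383105/100603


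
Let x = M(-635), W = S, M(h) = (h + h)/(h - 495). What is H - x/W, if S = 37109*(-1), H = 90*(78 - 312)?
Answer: -88311255893/4193317 ≈ -21060.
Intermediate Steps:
H = -21060 (H = 90*(-234) = -21060)
M(h) = 2*h/(-495 + h) (M(h) = (2*h)/(-495 + h) = 2*h/(-495 + h))
S = -37109
W = -37109
x = 127/113 (x = 2*(-635)/(-495 - 635) = 2*(-635)/(-1130) = 2*(-635)*(-1/1130) = 127/113 ≈ 1.1239)
H - x/W = -21060 - 127/(113*(-37109)) = -21060 - 127*(-1)/(113*37109) = -21060 - 1*(-127/4193317) = -21060 + 127/4193317 = -88311255893/4193317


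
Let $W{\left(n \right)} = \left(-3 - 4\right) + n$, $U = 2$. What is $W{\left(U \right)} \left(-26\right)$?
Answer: $130$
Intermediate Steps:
$W{\left(n \right)} = -7 + n$
$W{\left(U \right)} \left(-26\right) = \left(-7 + 2\right) \left(-26\right) = \left(-5\right) \left(-26\right) = 130$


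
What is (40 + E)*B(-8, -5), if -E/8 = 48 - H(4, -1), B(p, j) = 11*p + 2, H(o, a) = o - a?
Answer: 26144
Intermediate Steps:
B(p, j) = 2 + 11*p
E = -344 (E = -8*(48 - (4 - 1*(-1))) = -8*(48 - (4 + 1)) = -8*(48 - 1*5) = -8*(48 - 5) = -8*43 = -344)
(40 + E)*B(-8, -5) = (40 - 344)*(2 + 11*(-8)) = -304*(2 - 88) = -304*(-86) = 26144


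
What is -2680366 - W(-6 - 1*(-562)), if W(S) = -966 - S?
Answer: -2678844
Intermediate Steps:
-2680366 - W(-6 - 1*(-562)) = -2680366 - (-966 - (-6 - 1*(-562))) = -2680366 - (-966 - (-6 + 562)) = -2680366 - (-966 - 1*556) = -2680366 - (-966 - 556) = -2680366 - 1*(-1522) = -2680366 + 1522 = -2678844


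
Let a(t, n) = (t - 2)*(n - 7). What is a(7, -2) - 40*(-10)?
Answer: 355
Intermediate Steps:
a(t, n) = (-7 + n)*(-2 + t) (a(t, n) = (-2 + t)*(-7 + n) = (-7 + n)*(-2 + t))
a(7, -2) - 40*(-10) = (14 - 7*7 - 2*(-2) - 2*7) - 40*(-10) = (14 - 49 + 4 - 14) + 400 = -45 + 400 = 355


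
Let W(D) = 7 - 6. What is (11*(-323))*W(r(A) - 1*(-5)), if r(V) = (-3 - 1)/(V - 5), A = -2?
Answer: -3553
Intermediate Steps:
r(V) = -4/(-5 + V)
W(D) = 1
(11*(-323))*W(r(A) - 1*(-5)) = (11*(-323))*1 = -3553*1 = -3553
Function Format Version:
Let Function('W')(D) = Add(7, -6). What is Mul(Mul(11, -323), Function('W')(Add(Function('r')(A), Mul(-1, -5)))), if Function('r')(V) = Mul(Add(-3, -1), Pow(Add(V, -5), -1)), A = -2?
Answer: -3553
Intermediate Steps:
Function('r')(V) = Mul(-4, Pow(Add(-5, V), -1))
Function('W')(D) = 1
Mul(Mul(11, -323), Function('W')(Add(Function('r')(A), Mul(-1, -5)))) = Mul(Mul(11, -323), 1) = Mul(-3553, 1) = -3553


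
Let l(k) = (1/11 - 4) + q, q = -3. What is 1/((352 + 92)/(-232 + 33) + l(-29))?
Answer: -2189/20008 ≈ -0.10941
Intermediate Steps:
l(k) = -76/11 (l(k) = (1/11 - 4) - 3 = -43/11 - 3 = -76/11)
1/((352 + 92)/(-232 + 33) + l(-29)) = 1/((352 + 92)/(-232 + 33) - 76/11) = 1/(444/(-199) - 76/11) = 1/(444*(-1/199) - 76/11) = 1/(-444/199 - 76/11) = 1/(-20008/2189) = -2189/20008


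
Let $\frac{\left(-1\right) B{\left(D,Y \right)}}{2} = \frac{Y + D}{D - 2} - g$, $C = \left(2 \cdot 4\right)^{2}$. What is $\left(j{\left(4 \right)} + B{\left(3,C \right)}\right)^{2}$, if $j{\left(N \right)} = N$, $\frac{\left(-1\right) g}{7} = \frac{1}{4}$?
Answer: $\frac{71289}{4} \approx 17822.0$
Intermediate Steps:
$g = - \frac{7}{4} \approx -1.75$
$C = 64$ ($C = 8^{2} = 64$)
$B{\left(D,Y \right)} = - \frac{7}{2} - \frac{2 \left(D + Y\right)}{-2 + D}$ ($B{\left(D,Y \right)} = - 2 \left(\frac{Y + D}{D - 2} - - \frac{7}{4}\right) = - 2 \left(\frac{D + Y}{-2 + D} + \frac{7}{4}\right) = - 2 \left(\frac{7}{4} + \frac{D + Y}{-2 + D}\right) = - \frac{7}{2} - \frac{2 \left(D + Y\right)}{-2 + D}$)
$\left(j{\left(4 \right)} + B{\left(3,C \right)}\right)^{2} = \left(4 + \frac{14 - 33 - 256}{2 \left(-2 + 3\right)}\right)^{2} = \left(4 + \frac{14 - 33 - 256}{2 \cdot 1}\right)^{2} = \left(4 + \frac{1}{2} \cdot 1 \left(-275\right)\right)^{2} = \left(4 - \frac{275}{2}\right)^{2} = \left(- \frac{267}{2}\right)^{2} = \frac{71289}{4}$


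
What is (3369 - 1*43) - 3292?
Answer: 34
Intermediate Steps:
(3369 - 1*43) - 3292 = (3369 - 43) - 3292 = 3326 - 3292 = 34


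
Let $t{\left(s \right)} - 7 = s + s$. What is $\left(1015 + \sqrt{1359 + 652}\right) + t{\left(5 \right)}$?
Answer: $1032 + \sqrt{2011} \approx 1076.8$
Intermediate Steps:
$t{\left(s \right)} = 7 + 2 s$ ($t{\left(s \right)} = 7 + \left(s + s\right) = 7 + 2 s$)
$\left(1015 + \sqrt{1359 + 652}\right) + t{\left(5 \right)} = \left(1015 + \sqrt{1359 + 652}\right) + \left(7 + 2 \cdot 5\right) = \left(1015 + \sqrt{2011}\right) + \left(7 + 10\right) = \left(1015 + \sqrt{2011}\right) + 17 = 1032 + \sqrt{2011}$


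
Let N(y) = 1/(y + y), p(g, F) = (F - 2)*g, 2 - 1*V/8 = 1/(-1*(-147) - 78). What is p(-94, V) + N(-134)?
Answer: -24134005/18492 ≈ -1305.1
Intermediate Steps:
V = 1096/69 (V = 16 - 8/(-1*(-147) - 78) = 16 - 8/(147 - 78) = 16 - 8/69 = 1096/69 ≈ 15.884)
p(g, F) = g*(-2 + F) (p(g, F) = (-2 + F)*g = g*(-2 + F))
N(y) = 1/(2*y)
p(-94, V) + N(-134) = -94*(-2 + 1096/69) + (½)/(-134) = -94*958/69 + (½)*(-1/134) = -90052/69 - 1/268 = -24134005/18492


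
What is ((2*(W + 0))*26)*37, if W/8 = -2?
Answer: -30784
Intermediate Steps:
W = -16 (W = 8*(-2) = -16)
((2*(W + 0))*26)*37 = ((2*(-16 + 0))*26)*37 = ((2*(-16))*26)*37 = -32*26*37 = -832*37 = -30784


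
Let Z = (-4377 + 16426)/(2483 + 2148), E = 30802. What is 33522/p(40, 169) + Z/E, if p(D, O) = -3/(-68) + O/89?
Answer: 2630812250970829/152486502278 ≈ 17253.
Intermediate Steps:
Z = 12049/4631 ≈ 2.6018
p(D, O) = 3/68 + O/89 (p(D, O) = -3*(-1/68) + O*(1/89) = 3/68 + O/89)
33522/p(40, 169) + Z/E = 33522/(3/68 + (1/89)*169) + (12049/4631)/30802 = 33522/(3/68 + 169/89) + (12049/4631)*(1/30802) = 33522/(11759/6052) + 12049/142644062 = 33522*(6052/11759) + 12049/142644062 = 202875144/11759 + 12049/142644062 = 2630812250970829/152486502278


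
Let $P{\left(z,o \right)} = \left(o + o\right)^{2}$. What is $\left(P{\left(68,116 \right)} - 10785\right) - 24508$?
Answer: $18531$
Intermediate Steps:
$P{\left(z,o \right)} = 4 o^{2}$ ($P{\left(z,o \right)} = \left(2 o\right)^{2} = 4 o^{2}$)
$\left(P{\left(68,116 \right)} - 10785\right) - 24508 = \left(4 \cdot 116^{2} - 10785\right) - 24508 = \left(4 \cdot 13456 - 10785\right) - 24508 = \left(53824 - 10785\right) - 24508 = 43039 - 24508 = 18531$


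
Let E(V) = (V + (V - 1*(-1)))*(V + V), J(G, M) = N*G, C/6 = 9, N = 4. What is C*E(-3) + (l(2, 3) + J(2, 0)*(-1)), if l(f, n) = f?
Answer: 1614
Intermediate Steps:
C = 54 (C = 6*9 = 54)
J(G, M) = 4*G
E(V) = 2*V*(1 + 2*V) (E(V) = (V + (V + 1))*(2*V) = (V + (1 + V))*(2*V) = (1 + 2*V)*(2*V) = 2*V*(1 + 2*V))
C*E(-3) + (l(2, 3) + J(2, 0)*(-1)) = 54*(2*(-3)*(1 + 2*(-3))) + (2 + (4*2)*(-1)) = 54*(2*(-3)*(1 - 6)) + (2 + 8*(-1)) = 54*(2*(-3)*(-5)) + (2 - 8) = 54*30 - 6 = 1620 - 6 = 1614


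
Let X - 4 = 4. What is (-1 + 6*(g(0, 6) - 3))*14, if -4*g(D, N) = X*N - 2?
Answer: -1232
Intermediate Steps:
X = 8 (X = 4 + 4 = 8)
g(D, N) = 1/2 - 2*N (g(D, N) = -(8*N - 2)/4 = -(-2 + 8*N)/4 = 1/2 - 2*N)
(-1 + 6*(g(0, 6) - 3))*14 = (-1 + 6*((1/2 - 2*6) - 3))*14 = (-1 + 6*((1/2 - 12) - 3))*14 = (-1 + 6*(-23/2 - 3))*14 = (-1 + 6*(-29/2))*14 = (-1 - 87)*14 = -88*14 = -1232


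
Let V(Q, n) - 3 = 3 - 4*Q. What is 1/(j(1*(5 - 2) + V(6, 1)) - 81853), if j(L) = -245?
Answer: -1/82098 ≈ -1.2181e-5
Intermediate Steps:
V(Q, n) = 6 - 4*Q (V(Q, n) = 3 + (3 - 4*Q) = 6 - 4*Q)
1/(j(1*(5 - 2) + V(6, 1)) - 81853) = 1/(-245 - 81853) = 1/(-82098) = -1/82098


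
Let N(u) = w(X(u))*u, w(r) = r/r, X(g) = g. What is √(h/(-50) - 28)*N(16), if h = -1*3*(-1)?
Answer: 8*I*√2806/5 ≈ 84.755*I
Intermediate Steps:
h = 3 (h = -3*(-1) = 3)
w(r) = 1
N(u) = u (N(u) = 1*u = u)
√(h/(-50) - 28)*N(16) = √(3/(-50) - 28)*16 = √(3*(-1/50) - 28)*16 = √(-3/50 - 28)*16 = √(-1403/50)*16 = (I*√2806/10)*16 = 8*I*√2806/5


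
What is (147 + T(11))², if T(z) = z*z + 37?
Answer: 93025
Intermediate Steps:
T(z) = 37 + z² (T(z) = z² + 37 = 37 + z²)
(147 + T(11))² = (147 + (37 + 11²))² = (147 + (37 + 121))² = (147 + 158)² = 305² = 93025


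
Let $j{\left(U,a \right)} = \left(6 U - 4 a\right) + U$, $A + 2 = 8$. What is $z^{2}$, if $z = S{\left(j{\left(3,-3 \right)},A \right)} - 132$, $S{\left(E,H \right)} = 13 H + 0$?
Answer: $2916$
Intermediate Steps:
$A = 6$ ($A = -2 + 8 = 6$)
$j{\left(U,a \right)} = - 4 a + 7 U$ ($j{\left(U,a \right)} = \left(- 4 a + 6 U\right) + U = - 4 a + 7 U$)
$S{\left(E,H \right)} = 13 H$
$z = -54$ ($z = 13 \cdot 6 - 132 = 78 - 132 = -54$)
$z^{2} = \left(-54\right)^{2} = 2916$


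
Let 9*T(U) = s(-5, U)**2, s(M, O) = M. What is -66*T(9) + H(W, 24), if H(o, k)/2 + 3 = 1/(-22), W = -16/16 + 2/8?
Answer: -6251/33 ≈ -189.42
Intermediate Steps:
T(U) = 25/9 (T(U) = (1/9)*(-5)**2 = (1/9)*25 = 25/9)
W = -3/4 (W = -16*1/16 + 2*(1/8) = -1 + 1/4 = -3/4 ≈ -0.75000)
H(o, k) = -67/11 (H(o, k) = -6 + 2/(-22) = -6 + 2*(-1/22) = -6 - 1/11 = -67/11)
-66*T(9) + H(W, 24) = -66*25/9 - 67/11 = -550/3 - 67/11 = -6251/33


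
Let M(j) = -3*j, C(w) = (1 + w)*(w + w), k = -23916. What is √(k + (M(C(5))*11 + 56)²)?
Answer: 2*√919465 ≈ 1917.8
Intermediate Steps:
C(w) = 2*w*(1 + w) (C(w) = (1 + w)*(2*w) = 2*w*(1 + w))
√(k + (M(C(5))*11 + 56)²) = √(-23916 + (-6*5*(1 + 5)*11 + 56)²) = √(-23916 + (-6*5*6*11 + 56)²) = √(-23916 + (-3*60*11 + 56)²) = √(-23916 + (-180*11 + 56)²) = √(-23916 + (-1980 + 56)²) = √(-23916 + (-1924)²) = √(-23916 + 3701776) = √3677860 = 2*√919465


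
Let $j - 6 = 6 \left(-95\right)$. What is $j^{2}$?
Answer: $318096$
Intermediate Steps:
$j = -564$ ($j = 6 + 6 \left(-95\right) = 6 - 570 = -564$)
$j^{2} = \left(-564\right)^{2} = 318096$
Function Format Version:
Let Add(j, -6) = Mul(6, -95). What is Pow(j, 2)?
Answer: 318096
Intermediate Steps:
j = -564 (j = Add(6, Mul(6, -95)) = Add(6, -570) = -564)
Pow(j, 2) = Pow(-564, 2) = 318096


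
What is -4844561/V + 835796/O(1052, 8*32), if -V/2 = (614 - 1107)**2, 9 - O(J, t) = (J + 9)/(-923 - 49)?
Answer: 23232381112625/280478546 ≈ 82831.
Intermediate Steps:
O(J, t) = 973/108 + J/972 (O(J, t) = 9 - (J + 9)/(-923 - 49) = 9 - (9 + J)/(-972) = 9 - (9 + J)*(-1)/972 = 9 - (-1/108 - J/972) = 9 + (1/108 + J/972) = 973/108 + J/972)
V = -486098 (V = -2*(614 - 1107)**2 = -2*(-493)**2 = -2*243049 = -486098)
-4844561/V + 835796/O(1052, 8*32) = -4844561/(-486098) + 835796/(973/108 + (1/972)*1052) = -4844561*(-1/486098) + 835796/(973/108 + 263/243) = 4844561/486098 + 835796/(9809/972) = 4844561/486098 + 835796*(972/9809) = 4844561/486098 + 812393712/9809 = 23232381112625/280478546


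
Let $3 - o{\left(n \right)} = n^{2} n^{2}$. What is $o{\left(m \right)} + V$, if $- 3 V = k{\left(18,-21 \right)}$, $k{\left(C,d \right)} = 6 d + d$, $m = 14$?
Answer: $-38364$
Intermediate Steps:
$o{\left(n \right)} = 3 - n^{4}$ ($o{\left(n \right)} = 3 - n^{2} n^{2} = 3 - n^{4}$)
$k{\left(C,d \right)} = 7 d$
$V = 49$ ($V = - \frac{7 \left(-21\right)}{3} = \left(- \frac{1}{3}\right) \left(-147\right) = 49$)
$o{\left(m \right)} + V = \left(3 - 14^{4}\right) + 49 = \left(3 - 38416\right) + 49 = -38413 + 49 = -38364$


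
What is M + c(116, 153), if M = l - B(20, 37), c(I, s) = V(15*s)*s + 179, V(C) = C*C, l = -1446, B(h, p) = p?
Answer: 805853521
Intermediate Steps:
V(C) = C**2
c(I, s) = 179 + 225*s**3 (c(I, s) = (15*s)**2*s + 179 = (225*s**2)*s + 179 = 225*s**3 + 179 = 179 + 225*s**3)
M = -1483 (M = -1446 - 1*37 = -1446 - 37 = -1483)
M + c(116, 153) = -1483 + (179 + 225*153**3) = -1483 + (179 + 225*3581577) = -1483 + (179 + 805854825) = -1483 + 805855004 = 805853521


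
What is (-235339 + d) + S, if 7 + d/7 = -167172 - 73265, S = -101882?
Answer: -2020329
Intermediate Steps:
d = -1683108 (d = -49 + 7*(-167172 - 73265) = -49 + 7*(-240437) = -49 - 1683059 = -1683108)
(-235339 + d) + S = (-235339 - 1683108) - 101882 = -1918447 - 101882 = -2020329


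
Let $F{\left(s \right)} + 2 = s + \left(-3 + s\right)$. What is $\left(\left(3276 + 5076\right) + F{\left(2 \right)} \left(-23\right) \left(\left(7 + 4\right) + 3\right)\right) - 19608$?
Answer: $-10934$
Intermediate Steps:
$F{\left(s \right)} = -5 + 2 s$ ($F{\left(s \right)} = -2 + \left(s + \left(-3 + s\right)\right) = -2 + \left(-3 + 2 s\right) = -5 + 2 s$)
$\left(\left(3276 + 5076\right) + F{\left(2 \right)} \left(-23\right) \left(\left(7 + 4\right) + 3\right)\right) - 19608 = \left(\left(3276 + 5076\right) + \left(-5 + 2 \cdot 2\right) \left(-23\right) \left(\left(7 + 4\right) + 3\right)\right) - 19608 = \left(8352 + \left(-5 + 4\right) \left(-23\right) \left(11 + 3\right)\right) - 19608 = \left(8352 + \left(-1\right) \left(-23\right) 14\right) - 19608 = \left(8352 + 23 \cdot 14\right) - 19608 = \left(8352 + 322\right) - 19608 = 8674 - 19608 = -10934$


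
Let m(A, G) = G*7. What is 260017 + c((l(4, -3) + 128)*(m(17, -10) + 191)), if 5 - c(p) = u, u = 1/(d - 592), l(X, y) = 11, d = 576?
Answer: 4160353/16 ≈ 2.6002e+5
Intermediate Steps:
u = -1/16 (u = 1/(576 - 592) = 1/(-16) = -1/16 ≈ -0.062500)
m(A, G) = 7*G
c(p) = 81/16 (c(p) = 5 - 1*(-1/16) = 5 + 1/16 = 81/16)
260017 + c((l(4, -3) + 128)*(m(17, -10) + 191)) = 260017 + 81/16 = 4160353/16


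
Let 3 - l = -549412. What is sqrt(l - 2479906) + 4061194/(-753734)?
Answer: -2030597/376867 + 3*I*sqrt(214499) ≈ -5.3881 + 1389.4*I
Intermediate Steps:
l = 549415 (l = 3 - 1*(-549412) = 3 + 549412 = 549415)
sqrt(l - 2479906) + 4061194/(-753734) = sqrt(549415 - 2479906) + 4061194/(-753734) = sqrt(-1930491) + 4061194*(-1/753734) = 3*I*sqrt(214499) - 2030597/376867 = -2030597/376867 + 3*I*sqrt(214499)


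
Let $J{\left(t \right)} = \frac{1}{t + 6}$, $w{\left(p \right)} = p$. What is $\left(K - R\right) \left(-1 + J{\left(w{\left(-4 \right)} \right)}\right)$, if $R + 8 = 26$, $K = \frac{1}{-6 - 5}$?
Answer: $\frac{199}{22} \approx 9.0455$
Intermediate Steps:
$J{\left(t \right)} = \frac{1}{6 + t}$
$K = - \frac{1}{11}$ ($K = \frac{1}{-11} = - \frac{1}{11} \approx -0.090909$)
$R = 18$ ($R = -8 + 26 = 18$)
$\left(K - R\right) \left(-1 + J{\left(w{\left(-4 \right)} \right)}\right) = \left(- \frac{1}{11} - 18\right) \left(-1 + \frac{1}{6 - 4}\right) = \left(- \frac{1}{11} - 18\right) \left(-1 + \frac{1}{2}\right) = - \frac{199 \left(-1 + \frac{1}{2}\right)}{11} = \left(- \frac{199}{11}\right) \left(- \frac{1}{2}\right) = \frac{199}{22}$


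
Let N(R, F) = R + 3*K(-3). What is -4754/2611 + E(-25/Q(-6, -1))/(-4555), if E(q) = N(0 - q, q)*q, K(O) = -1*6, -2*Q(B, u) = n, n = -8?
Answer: -69907889/38057936 ≈ -1.8369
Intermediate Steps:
Q(B, u) = 4 (Q(B, u) = -½*(-8) = 4)
K(O) = -6
N(R, F) = -18 + R (N(R, F) = R + 3*(-6) = R - 18 = -18 + R)
E(q) = q*(-18 - q) (E(q) = (-18 + (0 - q))*q = (-18 - q)*q = q*(-18 - q))
-4754/2611 + E(-25/Q(-6, -1))/(-4555) = -4754/2611 - (-25/4)*(18 - 25/4)/(-4555) = -4754*1/2611 - (-25*¼)*(18 - 25*¼)*(-1/4555) = -4754/2611 - 1*(-25/4)*(18 - 25/4)*(-1/4555) = -4754/2611 - 1*(-25/4)*47/4*(-1/4555) = -4754/2611 + (1175/16)*(-1/4555) = -4754/2611 - 235/14576 = -69907889/38057936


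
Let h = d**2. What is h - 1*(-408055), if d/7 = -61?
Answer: 590384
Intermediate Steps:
d = -427 (d = 7*(-61) = -427)
h = 182329 (h = (-427)**2 = 182329)
h - 1*(-408055) = 182329 - 1*(-408055) = 182329 + 408055 = 590384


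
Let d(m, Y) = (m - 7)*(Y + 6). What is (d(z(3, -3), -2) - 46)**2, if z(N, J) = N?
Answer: 3844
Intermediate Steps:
d(m, Y) = (-7 + m)*(6 + Y)
(d(z(3, -3), -2) - 46)**2 = ((-42 - 7*(-2) + 6*3 - 2*3) - 46)**2 = ((-42 + 14 + 18 - 6) - 46)**2 = (-16 - 46)**2 = (-62)**2 = 3844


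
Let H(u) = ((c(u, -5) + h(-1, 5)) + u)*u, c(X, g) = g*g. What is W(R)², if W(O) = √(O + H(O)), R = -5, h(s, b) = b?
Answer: -130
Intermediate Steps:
c(X, g) = g²
H(u) = u*(30 + u) (H(u) = (((-5)² + 5) + u)*u = ((25 + 5) + u)*u = (30 + u)*u = u*(30 + u))
W(O) = √(O + O*(30 + O))
W(R)² = (√(-5*(31 - 5)))² = (√(-5*26))² = (√(-130))² = (I*√130)² = -130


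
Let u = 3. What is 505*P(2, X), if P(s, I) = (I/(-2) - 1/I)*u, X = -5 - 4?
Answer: 41915/6 ≈ 6985.8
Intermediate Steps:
X = -9
P(s, I) = -3/I - 3*I/2 (P(s, I) = (I/(-2) - 1/I)*3 = (I*(-½) - 1/I)*3 = (-I/2 - 1/I)*3 = (-1/I - I/2)*3 = -3/I - 3*I/2)
505*P(2, X) = 505*(-3/(-9) - 3/2*(-9)) = 505*(-3*(-⅑) + 27/2) = 505*(⅓ + 27/2) = 505*(83/6) = 41915/6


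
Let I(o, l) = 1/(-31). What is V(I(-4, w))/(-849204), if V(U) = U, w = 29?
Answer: 1/26325324 ≈ 3.7986e-8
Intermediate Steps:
I(o, l) = -1/31
V(I(-4, w))/(-849204) = -1/31/(-849204) = -1/31*(-1/849204) = 1/26325324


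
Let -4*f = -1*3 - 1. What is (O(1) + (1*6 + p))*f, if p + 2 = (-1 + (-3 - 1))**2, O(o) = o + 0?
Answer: 30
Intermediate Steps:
O(o) = o
p = 23 (p = -2 + (-1 + (-3 - 1))**2 = -2 + (-1 - 4)**2 = -2 + (-5)**2 = -2 + 25 = 23)
f = 1 (f = -(-1*3 - 1)/4 = -(-3 - 1)/4 = -1/4*(-4) = 1)
(O(1) + (1*6 + p))*f = (1 + (1*6 + 23))*1 = (1 + (6 + 23))*1 = (1 + 29)*1 = 30*1 = 30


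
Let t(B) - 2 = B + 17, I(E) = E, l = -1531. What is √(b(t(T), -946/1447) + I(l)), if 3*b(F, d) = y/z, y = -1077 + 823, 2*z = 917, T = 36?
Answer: I*√11588007039/2751 ≈ 39.13*I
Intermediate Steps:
z = 917/2 (z = (½)*917 = 917/2 ≈ 458.50)
t(B) = 19 + B (t(B) = 2 + (B + 17) = 2 + (17 + B) = 19 + B)
y = -254
b(F, d) = -508/2751 (b(F, d) = (-254/917/2)/3 = (-254*2/917)/3 = (⅓)*(-508/917) = -508/2751)
√(b(t(T), -946/1447) + I(l)) = √(-508/2751 - 1531) = √(-4212289/2751) = I*√11588007039/2751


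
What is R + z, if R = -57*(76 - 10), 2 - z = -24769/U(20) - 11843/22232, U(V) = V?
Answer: -280236283/111160 ≈ -2521.0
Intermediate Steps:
z = 137947637/111160 (z = 2 - (-24769/20 - 11843/22232) = 2 - 1*(-137725317/111160) = 2 + 137725317/111160 = 137947637/111160 ≈ 1241.0)
R = -3762 (R = -57*66 = -3762)
R + z = -3762 + 137947637/111160 = -280236283/111160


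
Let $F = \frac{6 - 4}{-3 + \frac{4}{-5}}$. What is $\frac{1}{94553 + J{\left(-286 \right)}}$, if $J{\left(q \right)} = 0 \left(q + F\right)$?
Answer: $\frac{1}{94553} \approx 1.0576 \cdot 10^{-5}$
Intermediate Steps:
$F = - \frac{10}{19}$ ($F = \frac{2}{-3 + 4 \left(- \frac{1}{5}\right)} = \frac{2}{-3 - \frac{4}{5}} = \frac{2}{- \frac{19}{5}} = 2 \left(- \frac{5}{19}\right) = - \frac{10}{19} \approx -0.52632$)
$J{\left(q \right)} = 0$ ($J{\left(q \right)} = 0 \left(q - \frac{10}{19}\right) = 0 \left(- \frac{10}{19} + q\right) = 0$)
$\frac{1}{94553 + J{\left(-286 \right)}} = \frac{1}{94553 + 0} = \frac{1}{94553}$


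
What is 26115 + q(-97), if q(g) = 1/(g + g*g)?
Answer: 243182881/9312 ≈ 26115.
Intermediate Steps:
q(g) = 1/(g + g²)
26115 + q(-97) = 26115 + 1/((-97)*(1 - 97)) = 26115 - 1/97/(-96) = 26115 - 1/97*(-1/96) = 26115 + 1/9312 = 243182881/9312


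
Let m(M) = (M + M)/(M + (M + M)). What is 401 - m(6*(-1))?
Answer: 1201/3 ≈ 400.33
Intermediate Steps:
m(M) = ⅔ (m(M) = (2*M)/(M + 2*M) = (2*M)/((3*M)) = (2*M)*(1/(3*M)) = ⅔)
401 - m(6*(-1)) = 401 - 1*⅔ = 401 - ⅔ = 1201/3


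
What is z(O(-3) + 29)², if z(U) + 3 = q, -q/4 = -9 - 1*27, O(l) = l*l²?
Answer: 19881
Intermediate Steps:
O(l) = l³
q = 144 (q = -4*(-9 - 1*27) = -4*(-9 - 27) = -4*(-36) = 144)
z(U) = 141 (z(U) = -3 + 144 = 141)
z(O(-3) + 29)² = 141² = 19881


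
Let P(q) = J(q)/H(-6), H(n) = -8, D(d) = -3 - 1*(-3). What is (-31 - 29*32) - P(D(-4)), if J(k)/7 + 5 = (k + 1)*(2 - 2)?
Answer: -7707/8 ≈ -963.38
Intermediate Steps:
J(k) = -35 (J(k) = -35 + 7*((k + 1)*(2 - 2)) = -35 + 7*((1 + k)*0) = -35 + 7*0 = -35 + 0 = -35)
D(d) = 0 (D(d) = -3 + 3 = 0)
P(q) = 35/8 (P(q) = -35/(-8) = -35*(-⅛) = 35/8)
(-31 - 29*32) - P(D(-4)) = (-31 - 29*32) - 1*35/8 = (-31 - 928) - 35/8 = -959 - 35/8 = -7707/8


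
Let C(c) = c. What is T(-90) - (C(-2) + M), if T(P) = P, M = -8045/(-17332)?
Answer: -1533261/17332 ≈ -88.464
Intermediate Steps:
M = 8045/17332 (M = -8045*(-1/17332) = 8045/17332 ≈ 0.46417)
T(-90) - (C(-2) + M) = -90 - (-2 + 8045/17332) = -90 - 1*(-26619/17332) = -90 + 26619/17332 = -1533261/17332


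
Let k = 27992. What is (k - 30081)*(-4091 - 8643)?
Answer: 26601326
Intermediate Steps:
(k - 30081)*(-4091 - 8643) = (27992 - 30081)*(-4091 - 8643) = -2089*(-12734) = 26601326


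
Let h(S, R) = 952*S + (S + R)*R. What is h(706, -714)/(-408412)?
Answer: -169456/102103 ≈ -1.6597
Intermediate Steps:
h(S, R) = 952*S + R*(R + S) (h(S, R) = 952*S + (R + S)*R = 952*S + R*(R + S))
h(706, -714)/(-408412) = ((-714)² + 952*706 - 714*706)/(-408412) = (509796 + 672112 - 504084)*(-1/408412) = 677824*(-1/408412) = -169456/102103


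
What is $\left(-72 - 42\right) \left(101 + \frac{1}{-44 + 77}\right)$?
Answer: $- \frac{126692}{11} \approx -11517.0$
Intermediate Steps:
$\left(-72 - 42\right) \left(101 + \frac{1}{-44 + 77}\right) = \left(-72 - 42\right) \left(101 + \frac{1}{33}\right) = - 114 \left(101 + \frac{1}{33}\right) = \left(-114\right) \frac{3334}{33} = - \frac{126692}{11}$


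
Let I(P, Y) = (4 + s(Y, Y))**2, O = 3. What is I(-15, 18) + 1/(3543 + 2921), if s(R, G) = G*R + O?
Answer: 708202305/6464 ≈ 1.0956e+5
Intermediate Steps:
s(R, G) = 3 + G*R (s(R, G) = G*R + 3 = 3 + G*R)
I(P, Y) = (7 + Y**2)**2 (I(P, Y) = (4 + (3 + Y*Y))**2 = (4 + (3 + Y**2))**2 = (7 + Y**2)**2)
I(-15, 18) + 1/(3543 + 2921) = (7 + 18**2)**2 + 1/(3543 + 2921) = (7 + 324)**2 + 1/6464 = 331**2 + 1/6464 = 109561 + 1/6464 = 708202305/6464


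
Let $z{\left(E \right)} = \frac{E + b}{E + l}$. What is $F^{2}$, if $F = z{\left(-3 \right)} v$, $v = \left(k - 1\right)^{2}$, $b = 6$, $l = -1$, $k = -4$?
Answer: $\frac{5625}{16} \approx 351.56$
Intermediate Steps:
$z{\left(E \right)} = \frac{6 + E}{-1 + E}$ ($z{\left(E \right)} = \frac{E + 6}{E - 1} = \frac{6 + E}{-1 + E}$)
$v = 25$ ($v = \left(-4 - 1\right)^{2} = \left(-5\right)^{2} = 25$)
$F = - \frac{75}{4}$ ($F = \frac{6 - 3}{-1 - 3} \cdot 25 = \frac{1}{-4} \cdot 3 \cdot 25 = \left(- \frac{1}{4}\right) 3 \cdot 25 = \left(- \frac{3}{4}\right) 25 = - \frac{75}{4} \approx -18.75$)
$F^{2} = \left(- \frac{75}{4}\right)^{2} = \frac{5625}{16}$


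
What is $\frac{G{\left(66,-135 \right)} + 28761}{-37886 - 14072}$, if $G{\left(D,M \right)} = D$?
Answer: $- \frac{28827}{51958} \approx -0.55481$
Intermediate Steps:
$\frac{G{\left(66,-135 \right)} + 28761}{-37886 - 14072} = \frac{66 + 28761}{-37886 - 14072} = \frac{28827}{-51958} = 28827 \left(- \frac{1}{51958}\right) = - \frac{28827}{51958}$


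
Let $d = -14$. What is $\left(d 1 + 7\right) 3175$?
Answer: $-22225$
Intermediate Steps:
$\left(d 1 + 7\right) 3175 = \left(\left(-14\right) 1 + 7\right) 3175 = \left(-14 + 7\right) 3175 = \left(-7\right) 3175 = -22225$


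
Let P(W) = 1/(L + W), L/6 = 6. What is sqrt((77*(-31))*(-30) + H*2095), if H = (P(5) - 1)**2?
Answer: sqrt(123728410)/41 ≈ 271.30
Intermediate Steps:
L = 36 (L = 6*6 = 36)
P(W) = 1/(36 + W)
H = 1600/1681 (H = (1/(36 + 5) - 1)**2 = (1/41 - 1)**2 = (-40/41)**2 = 1600/1681 ≈ 0.95181)
sqrt((77*(-31))*(-30) + H*2095) = sqrt((77*(-31))*(-30) + (1600/1681)*2095) = sqrt(-2387*(-30) + 3352000/1681) = sqrt(71610 + 3352000/1681) = sqrt(123728410/1681) = sqrt(123728410)/41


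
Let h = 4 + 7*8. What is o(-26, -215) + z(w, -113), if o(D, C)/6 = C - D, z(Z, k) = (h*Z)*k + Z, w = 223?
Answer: -1512851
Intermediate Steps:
h = 60 (h = 4 + 56 = 60)
z(Z, k) = Z + 60*Z*k (z(Z, k) = (60*Z)*k + Z = 60*Z*k + Z = Z + 60*Z*k)
o(D, C) = -6*D + 6*C (o(D, C) = 6*(C - D) = -6*D + 6*C)
o(-26, -215) + z(w, -113) = (-6*(-26) + 6*(-215)) + 223*(1 + 60*(-113)) = (156 - 1290) + 223*(1 - 6780) = -1134 + 223*(-6779) = -1134 - 1511717 = -1512851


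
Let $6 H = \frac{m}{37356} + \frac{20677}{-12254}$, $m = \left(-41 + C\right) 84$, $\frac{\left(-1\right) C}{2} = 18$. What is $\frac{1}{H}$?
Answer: $- \frac{6935764}{2150679} \approx -3.2249$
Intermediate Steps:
$C = -36$ ($C = \left(-2\right) 18 = -36$)
$m = -6468$ ($m = \left(-41 - 36\right) 84 = \left(-77\right) 84 = -6468$)
$H = - \frac{2150679}{6935764}$ ($H = \frac{- \frac{6468}{37356} + \frac{20677}{-12254}}{6} = \frac{\left(-6468\right) \frac{1}{37356} + 20677 \left(- \frac{1}{12254}\right)}{6} = \frac{- \frac{49}{283} - \frac{20677}{12254}}{6} = \frac{1}{6} \left(- \frac{6452037}{3467882}\right) = - \frac{2150679}{6935764} \approx -0.31009$)
$\frac{1}{H} = \frac{1}{- \frac{2150679}{6935764}} = - \frac{6935764}{2150679}$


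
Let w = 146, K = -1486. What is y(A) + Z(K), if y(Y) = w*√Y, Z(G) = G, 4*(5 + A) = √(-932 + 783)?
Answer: -1486 + 73*√(-20 + I*√149) ≈ -1390.4 + 340.18*I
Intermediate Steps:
A = -5 + I*√149/4 (A = -5 + √(-932 + 783)/4 = -5 + √(-149)/4 = -5 + (I*√149)/4 = -5 + I*√149/4 ≈ -5.0 + 3.0516*I)
y(Y) = 146*√Y
y(A) + Z(K) = 146*√(-5 + I*√149/4) - 1486 = -1486 + 146*√(-5 + I*√149/4)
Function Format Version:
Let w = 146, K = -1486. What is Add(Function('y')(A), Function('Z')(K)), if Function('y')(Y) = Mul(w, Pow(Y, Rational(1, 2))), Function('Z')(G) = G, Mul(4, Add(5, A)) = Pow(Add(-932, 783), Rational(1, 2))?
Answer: Add(-1486, Mul(73, Pow(Add(-20, Mul(I, Pow(149, Rational(1, 2)))), Rational(1, 2)))) ≈ Add(-1390.4, Mul(340.18, I))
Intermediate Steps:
A = Add(-5, Mul(Rational(1, 4), I, Pow(149, Rational(1, 2)))) (A = Add(-5, Mul(Rational(1, 4), Pow(Add(-932, 783), Rational(1, 2)))) = Add(-5, Mul(Rational(1, 4), Pow(-149, Rational(1, 2)))) = Add(-5, Mul(Rational(1, 4), Mul(I, Pow(149, Rational(1, 2))))) = Add(-5, Mul(Rational(1, 4), I, Pow(149, Rational(1, 2)))) ≈ Add(-5.0000, Mul(3.0516, I)))
Function('y')(Y) = Mul(146, Pow(Y, Rational(1, 2)))
Add(Function('y')(A), Function('Z')(K)) = Add(Mul(146, Pow(Add(-5, Mul(Rational(1, 4), I, Pow(149, Rational(1, 2)))), Rational(1, 2))), -1486) = Add(-1486, Mul(146, Pow(Add(-5, Mul(Rational(1, 4), I, Pow(149, Rational(1, 2)))), Rational(1, 2))))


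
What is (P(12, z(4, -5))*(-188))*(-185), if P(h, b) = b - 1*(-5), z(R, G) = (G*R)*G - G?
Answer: 3825800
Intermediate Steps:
z(R, G) = -G + R*G**2 (z(R, G) = R*G**2 - G = -G + R*G**2)
P(h, b) = 5 + b (P(h, b) = b + 5 = 5 + b)
(P(12, z(4, -5))*(-188))*(-185) = ((5 - 5*(-1 - 5*4))*(-188))*(-185) = ((5 - 5*(-1 - 20))*(-188))*(-185) = ((5 - 5*(-21))*(-188))*(-185) = ((5 + 105)*(-188))*(-185) = (110*(-188))*(-185) = -20680*(-185) = 3825800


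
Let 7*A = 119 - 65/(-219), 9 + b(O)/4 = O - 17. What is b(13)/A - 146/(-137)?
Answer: -3553348/1789631 ≈ -1.9855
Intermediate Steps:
b(O) = -104 + 4*O (b(O) = -36 + 4*(O - 17) = -36 + 4*(-17 + O) = -36 + (-68 + 4*O) = -104 + 4*O)
A = 26126/1533 (A = (119 - 65/(-219))/7 = (119 - 65*(-1/219))/7 = (119 + 65/219)/7 = (⅐)*(26126/219) = 26126/1533 ≈ 17.042)
b(13)/A - 146/(-137) = (-104 + 4*13)/(26126/1533) - 146/(-137) = (-104 + 52)*(1533/26126) - 146*(-1/137) = -52*1533/26126 + 146/137 = -39858/13063 + 146/137 = -3553348/1789631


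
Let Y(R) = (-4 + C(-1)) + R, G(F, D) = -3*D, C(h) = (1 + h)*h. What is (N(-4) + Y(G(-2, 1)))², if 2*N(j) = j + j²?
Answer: 1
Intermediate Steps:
C(h) = h*(1 + h)
Y(R) = -4 + R (Y(R) = (-4 - (1 - 1)) + R = (-4 - 1*0) + R = (-4 + 0) + R = -4 + R)
N(j) = j/2 + j²/2 (N(j) = (j + j²)/2 = j/2 + j²/2)
(N(-4) + Y(G(-2, 1)))² = ((½)*(-4)*(1 - 4) + (-4 - 3*1))² = ((½)*(-4)*(-3) + (-4 - 3))² = (6 - 7)² = (-1)² = 1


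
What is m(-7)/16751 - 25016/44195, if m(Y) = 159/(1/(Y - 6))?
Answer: -510394081/740310445 ≈ -0.68943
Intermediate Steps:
m(Y) = -954 + 159*Y (m(Y) = 159/(1/(-6 + Y)) = 159*(-6 + Y) = -954 + 159*Y)
m(-7)/16751 - 25016/44195 = (-954 + 159*(-7))/16751 - 25016/44195 = (-954 - 1113)*(1/16751) - 25016*1/44195 = -2067*1/16751 - 25016/44195 = -2067/16751 - 25016/44195 = -510394081/740310445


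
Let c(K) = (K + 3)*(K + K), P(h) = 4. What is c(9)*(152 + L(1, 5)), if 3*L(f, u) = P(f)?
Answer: 33120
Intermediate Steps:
L(f, u) = 4/3 (L(f, u) = (⅓)*4 = 4/3)
c(K) = 2*K*(3 + K) (c(K) = (3 + K)*(2*K) = 2*K*(3 + K))
c(9)*(152 + L(1, 5)) = (2*9*(3 + 9))*(152 + 4/3) = (2*9*12)*(460/3) = 216*(460/3) = 33120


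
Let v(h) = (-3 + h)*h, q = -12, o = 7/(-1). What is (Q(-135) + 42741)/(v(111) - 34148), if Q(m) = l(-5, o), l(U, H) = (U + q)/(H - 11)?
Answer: -153871/79776 ≈ -1.9288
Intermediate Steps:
o = -7 (o = 7*(-1) = -7)
v(h) = h*(-3 + h)
l(U, H) = (-12 + U)/(-11 + H) (l(U, H) = (U - 12)/(H - 11) = (-12 + U)/(-11 + H))
Q(m) = 17/18 (Q(m) = (-12 - 5)/(-11 - 7) = -17/(-18) = -1/18*(-17) = 17/18)
(Q(-135) + 42741)/(v(111) - 34148) = (17/18 + 42741)/(111*(-3 + 111) - 34148) = 769355/(18*(111*108 - 34148)) = 769355/(18*(11988 - 34148)) = (769355/18)/(-22160) = (769355/18)*(-1/22160) = -153871/79776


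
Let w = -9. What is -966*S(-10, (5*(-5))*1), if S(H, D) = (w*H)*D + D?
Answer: 2197650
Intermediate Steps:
S(H, D) = D - 9*D*H (S(H, D) = (-9*H)*D + D = -9*D*H + D = D - 9*D*H)
-966*S(-10, (5*(-5))*1) = -966*(5*(-5))*1*(1 - 9*(-10)) = -966*(-25*1)*(1 + 90) = -(-24150)*91 = -966*(-2275) = 2197650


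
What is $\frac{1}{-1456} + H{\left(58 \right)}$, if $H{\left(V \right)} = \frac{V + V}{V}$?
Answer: $\frac{2911}{1456} \approx 1.9993$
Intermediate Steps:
$H{\left(V \right)} = 2$ ($H{\left(V \right)} = \frac{2 V}{V} = 2$)
$\frac{1}{-1456} + H{\left(58 \right)} = \frac{1}{-1456} + 2 = - \frac{1}{1456} + 2 = \frac{2911}{1456}$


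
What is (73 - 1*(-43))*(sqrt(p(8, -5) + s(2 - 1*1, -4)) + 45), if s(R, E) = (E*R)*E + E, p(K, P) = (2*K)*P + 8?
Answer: 5220 + 232*I*sqrt(15) ≈ 5220.0 + 898.53*I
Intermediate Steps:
p(K, P) = 8 + 2*K*P (p(K, P) = 2*K*P + 8 = 8 + 2*K*P)
s(R, E) = E + R*E**2 (s(R, E) = R*E**2 + E = E + R*E**2)
(73 - 1*(-43))*(sqrt(p(8, -5) + s(2 - 1*1, -4)) + 45) = (73 - 1*(-43))*(sqrt((8 + 2*8*(-5)) - 4*(1 - 4*(2 - 1*1))) + 45) = (73 + 43)*(sqrt((8 - 80) - 4*(1 - 4*(2 - 1))) + 45) = 116*(sqrt(-72 - 4*(1 - 4*1)) + 45) = 116*(sqrt(-72 - 4*(1 - 4)) + 45) = 116*(sqrt(-72 - 4*(-3)) + 45) = 116*(sqrt(-72 + 12) + 45) = 116*(sqrt(-60) + 45) = 116*(2*I*sqrt(15) + 45) = 116*(45 + 2*I*sqrt(15)) = 5220 + 232*I*sqrt(15)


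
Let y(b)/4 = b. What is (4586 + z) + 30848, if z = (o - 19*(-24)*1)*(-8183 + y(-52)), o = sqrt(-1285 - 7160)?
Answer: -3790862 - 8391*I*sqrt(8445) ≈ -3.7909e+6 - 7.7111e+5*I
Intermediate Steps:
y(b) = 4*b
o = I*sqrt(8445) (o = sqrt(-8445) = I*sqrt(8445) ≈ 91.897*I)
z = -3826296 - 8391*I*sqrt(8445) (z = (I*sqrt(8445) - 19*(-24)*1)*(-8183 + 4*(-52)) = (I*sqrt(8445) + 456*1)*(-8183 - 208) = (I*sqrt(8445) + 456)*(-8391) = (456 + I*sqrt(8445))*(-8391) = -3826296 - 8391*I*sqrt(8445) ≈ -3.8263e+6 - 7.7111e+5*I)
(4586 + z) + 30848 = (4586 + (-3826296 - 8391*I*sqrt(8445))) + 30848 = (-3821710 - 8391*I*sqrt(8445)) + 30848 = -3790862 - 8391*I*sqrt(8445)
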